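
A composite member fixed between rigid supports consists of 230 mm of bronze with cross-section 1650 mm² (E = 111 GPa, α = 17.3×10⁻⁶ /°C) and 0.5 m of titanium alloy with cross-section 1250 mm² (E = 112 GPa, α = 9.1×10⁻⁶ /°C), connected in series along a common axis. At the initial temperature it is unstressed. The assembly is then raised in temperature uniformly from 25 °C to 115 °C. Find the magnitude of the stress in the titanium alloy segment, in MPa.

With the walls removed the bar would change length by δ_free = Σ αᵢΔT Lᵢ = 17.3×10⁻⁶×90×230 + 9.1×10⁻⁶×90×500 = 0.7676 mm.
Since the ends are fixed, an axial force P builds up, equal in every segment, with P · Σ Lᵢ/(AᵢEᵢ) = δ_free.
Σ Lᵢ/(AᵢEᵢ) = 230/(1650×111×10³) + 500/(1250×112×10³) = 4.827×10⁻⁶ mm/N.
P = 0.7676 / 4.827×10⁻⁶ = 159000 N = 159 kN, compressive.
σ_{titanium alloy} = P / A = 159000 / 1250 = 127.2 MPa.

σ ≈ 127 MPa (compressive)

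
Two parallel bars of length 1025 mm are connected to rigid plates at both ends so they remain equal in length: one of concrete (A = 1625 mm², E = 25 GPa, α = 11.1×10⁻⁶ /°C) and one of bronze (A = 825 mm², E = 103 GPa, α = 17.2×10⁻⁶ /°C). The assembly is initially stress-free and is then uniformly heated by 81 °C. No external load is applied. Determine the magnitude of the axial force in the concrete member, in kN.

Both members must finish at the same length. With the larger α, the bronze tends to over-expand; the plates restrain it, putting the bronze in compression and the concrete in tension. With no external load the two internal forces are equal and opposite, magnitude P.
Compatibility of the two members (thermal + elastic change equal): (α₁ − α₂)ΔT = P·[1/(A₁E₁) + 1/(A₂E₂)].
|α₁ − α₂|·ΔT = 6.1×10⁻⁶ × 81 = 0.0004941.
1/(A₁E₁) + 1/(A₂E₂) = 1/(1625×25×10³) + 1/(825×103×10³) = 3.638×10⁻⁸ N⁻¹.
So P = 0.0004941 / 3.638×10⁻⁸ = 13.58 kN.

P ≈ 13.6 kN (tensile in the concrete)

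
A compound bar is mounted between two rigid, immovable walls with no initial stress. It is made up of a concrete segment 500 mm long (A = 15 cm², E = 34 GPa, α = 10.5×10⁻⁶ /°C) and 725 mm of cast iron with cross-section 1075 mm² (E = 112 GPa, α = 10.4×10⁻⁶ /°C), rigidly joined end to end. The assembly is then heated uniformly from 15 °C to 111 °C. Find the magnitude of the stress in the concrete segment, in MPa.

σ ≈ 51.7 MPa (compressive)

If the supports were absent, the total length change would be Σ αᵢΔT Lᵢ = 10.5×10⁻⁶×96×500 + 10.4×10⁻⁶×96×725 = 1.228 mm.
The walls prevent any net length change, so an axial force P (same in every segment) develops. Compatibility: P · Σ Lᵢ/(AᵢEᵢ) = δ_free.
Σ Lᵢ/(AᵢEᵢ) = 500/(1500×34×10³) + 725/(1075×112×10³) = 1.583×10⁻⁵ mm/N.
So P = 1.228 / 1.583×10⁻⁵ = 77.59 kN, compressive.
σ_{concrete} = P / A = 77590 / 1500 = 51.72 MPa.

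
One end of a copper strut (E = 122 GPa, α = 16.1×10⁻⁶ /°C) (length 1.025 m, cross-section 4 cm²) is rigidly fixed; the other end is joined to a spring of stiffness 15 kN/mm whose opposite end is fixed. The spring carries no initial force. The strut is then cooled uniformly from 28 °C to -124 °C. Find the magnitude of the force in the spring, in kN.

P ≈ 28.6 kN

Free thermal contraction: δ_free = αΔT L = 16.1×10⁻⁶ × 152 × 1025 = 2.508 mm.
Let P be the tensile force in the spring. The strut extends elastically by PL/(AE) and the spring stretches by P/k; together these equal δ_free.
So P = δ_free / [L/(AE) + 1/k] = 2.508 / [ 1025/(400×122×10³) + 1/(15×10³) ].
P = 2.508 / 8.767×10⁻⁵ = 28610 N.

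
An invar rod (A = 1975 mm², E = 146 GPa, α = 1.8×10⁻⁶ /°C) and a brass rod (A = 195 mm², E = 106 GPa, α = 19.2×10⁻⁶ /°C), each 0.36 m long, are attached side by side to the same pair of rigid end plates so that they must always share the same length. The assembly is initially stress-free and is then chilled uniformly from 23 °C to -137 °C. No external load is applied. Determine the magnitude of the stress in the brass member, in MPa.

Both members must finish at the same length. With the larger α, the brass tends to over-contract; the plates restrain it, putting the brass in tension and the invar in compression. With no external load the two internal forces are equal and opposite, magnitude P.
Setting the final lengths equal and cancelling L: (α₁ − α₂)ΔT = P/(A₁E₁) + P/(A₂E₂).
|α₁ − α₂|·ΔT = 17.4×10⁻⁶ × 160 = 0.002784.
1/(A₁E₁) + 1/(A₂E₂) = 1/(1975×146×10³) + 1/(195×106×10³) = 5.185×10⁻⁸ N⁻¹.
So P = 0.002784 / 5.185×10⁻⁸ = 53.7 kN.
σ_{brass} = P/A₂ = 53700/195 = 275.4 MPa, tensile.

σ ≈ 275 MPa (tensile)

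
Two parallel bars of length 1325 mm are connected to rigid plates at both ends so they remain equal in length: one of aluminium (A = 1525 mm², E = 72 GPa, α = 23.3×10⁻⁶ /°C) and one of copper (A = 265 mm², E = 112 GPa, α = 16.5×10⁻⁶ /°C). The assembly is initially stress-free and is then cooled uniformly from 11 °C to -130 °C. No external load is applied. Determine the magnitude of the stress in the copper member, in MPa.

Both members must finish at the same length. With the larger α, the aluminium tends to over-contract; the plates restrain it, putting the aluminium in tension and the copper in compression. With no external load the two internal forces are equal and opposite, magnitude P.
Setting the final lengths equal and cancelling L: (α₁ − α₂)ΔT = P/(A₁E₁) + P/(A₂E₂).
|α₁ − α₂|·ΔT = 6.8×10⁻⁶ × 141 = 0.0009588.
1/(A₁E₁) + 1/(A₂E₂) = 1/(1525×72×10³) + 1/(265×112×10³) = 4.28×10⁻⁸ N⁻¹.
P = 0.0009588 / 4.28×10⁻⁸ = 22400 N = 22.4 kN.
σ_{copper} = P/A₂ = 22400/265 = 84.53 MPa, compressive.

σ ≈ 84.5 MPa (compressive)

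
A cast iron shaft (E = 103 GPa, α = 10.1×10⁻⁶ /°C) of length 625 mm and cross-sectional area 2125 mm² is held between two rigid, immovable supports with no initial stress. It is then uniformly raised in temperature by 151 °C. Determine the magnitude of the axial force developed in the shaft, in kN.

P ≈ 334 kN (compressive)

The ends cannot move, so σ = EαΔT = 103×10³ × 10.1×10⁻⁶ × 151 = 157.1 MPa.
P = AEαΔT = 2125 × 103×10³ × 10.1×10⁻⁶ × 151 = 333.8 kN (compressive).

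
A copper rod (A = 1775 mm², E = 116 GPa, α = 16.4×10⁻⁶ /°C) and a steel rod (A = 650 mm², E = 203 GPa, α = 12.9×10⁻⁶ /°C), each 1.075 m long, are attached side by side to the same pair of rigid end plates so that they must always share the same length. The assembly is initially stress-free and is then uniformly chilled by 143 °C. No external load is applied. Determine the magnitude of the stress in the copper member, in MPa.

Both members must finish at the same length. With the larger α, the copper tends to over-contract; the plates restrain it, putting the copper in tension and the steel in compression. With no external load the two internal forces are equal and opposite, magnitude P.
Setting the final lengths equal and cancelling L: (α₁ − α₂)ΔT = P/(A₁E₁) + P/(A₂E₂).
|α₁ − α₂|·ΔT = 3.5×10⁻⁶ × 143 = 0.0005005.
1/(A₁E₁) + 1/(A₂E₂) = 1/(1775×116×10³) + 1/(650×203×10³) = 1.244×10⁻⁸ N⁻¹.
P = 0.0005005 / 1.244×10⁻⁸ = 40250 N = 40.25 kN.
σ_{copper} = P/A₁ = 40250/1775 = 22.68 MPa, tensile.

σ ≈ 22.7 MPa (tensile)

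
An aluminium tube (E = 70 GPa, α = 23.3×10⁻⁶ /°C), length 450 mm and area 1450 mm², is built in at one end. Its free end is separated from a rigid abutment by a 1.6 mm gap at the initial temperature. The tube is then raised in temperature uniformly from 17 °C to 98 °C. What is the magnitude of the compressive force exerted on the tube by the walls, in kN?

P ≈ 0 kN

If the wall were absent the tube would grow by αΔT L = 23.3×10⁻⁶ × 81 × 450 = 0.8493 mm.
Since δ_free = 0.849 mm is less than the 1.6 mm gap, the tube never touches the wall. No axial force develops.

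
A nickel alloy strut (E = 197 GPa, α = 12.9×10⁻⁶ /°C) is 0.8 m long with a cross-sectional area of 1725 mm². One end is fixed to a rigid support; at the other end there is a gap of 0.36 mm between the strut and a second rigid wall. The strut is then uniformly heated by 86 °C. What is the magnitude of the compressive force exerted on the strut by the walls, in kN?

Unrestrained expansion: δ_free = αΔT L = 12.9×10⁻⁶ × 86 × 800 = 0.8875 mm.
After closing the 0.36 mm clearance, 0.8875 − 0.36 = 0.5275 mm of expansion remains to be suppressed by the wall.
So σ = E(δ_free − g)/L = 197×10³ × 0.5275/800 = 129.9 MPa.
Force on the wall = σA = 129.9 × 1725 mm² = 224.1 kN.

P ≈ 224 kN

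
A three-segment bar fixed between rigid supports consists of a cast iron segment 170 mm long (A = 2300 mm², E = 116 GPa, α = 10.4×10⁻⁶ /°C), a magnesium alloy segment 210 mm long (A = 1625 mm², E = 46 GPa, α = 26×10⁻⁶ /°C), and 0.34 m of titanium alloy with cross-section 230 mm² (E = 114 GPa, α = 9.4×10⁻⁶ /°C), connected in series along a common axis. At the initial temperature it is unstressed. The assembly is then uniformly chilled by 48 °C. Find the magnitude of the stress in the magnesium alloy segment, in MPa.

σ ≈ 18.8 MPa (tensile)

If the supports were absent, the total length change would be Σ αᵢΔT Lᵢ = 10.4×10⁻⁶×48×170 + 26×10⁻⁶×48×210 + 9.4×10⁻⁶×48×340 = 0.5004 mm.
Since the ends are fixed, an axial force P builds up, equal in every segment, with P · Σ Lᵢ/(AᵢEᵢ) = δ_free.
The series flexibility is Σ Lᵢ/(AᵢEᵢ) = 170/(2300×116×10³) + 210/(1625×46×10³) + 340/(230×114×10³) = 1.641×10⁻⁵ mm/N.
So P = 0.5004 / 1.641×10⁻⁵ = 30.48 kN, tensile.
σ_{magnesium alloy} = P / A = 30480 / 1625 = 18.76 MPa.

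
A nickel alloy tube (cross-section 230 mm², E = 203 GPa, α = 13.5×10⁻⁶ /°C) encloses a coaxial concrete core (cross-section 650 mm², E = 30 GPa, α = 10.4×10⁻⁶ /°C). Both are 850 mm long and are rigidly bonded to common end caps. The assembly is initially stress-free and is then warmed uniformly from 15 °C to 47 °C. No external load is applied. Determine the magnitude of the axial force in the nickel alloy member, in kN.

Equilibrium of a rigid end plate with no external load gives equal and opposite internal forces ±P in the two members. Since α_{nickel alloy} > α_{concrete}, heating drives the nickel alloy into compression and the concrete into tension.
Equating the net (thermal + elastic) strains gives |α₁ − α₂|·ΔT = P·[1/(A₁E₁) + 1/(A₂E₂)].
|α₁ − α₂|·ΔT = 3.1×10⁻⁶ × 32 = 9.92×10⁻⁵.
1/(A₁E₁) + 1/(A₂E₂) = 1/(230×203×10³) + 1/(650×30×10³) = 7.27×10⁻⁸ N⁻¹.
So P = 9.92×10⁻⁵ / 7.27×10⁻⁸ = 1.365 kN.

P ≈ 1.36 kN (compressive in the nickel alloy)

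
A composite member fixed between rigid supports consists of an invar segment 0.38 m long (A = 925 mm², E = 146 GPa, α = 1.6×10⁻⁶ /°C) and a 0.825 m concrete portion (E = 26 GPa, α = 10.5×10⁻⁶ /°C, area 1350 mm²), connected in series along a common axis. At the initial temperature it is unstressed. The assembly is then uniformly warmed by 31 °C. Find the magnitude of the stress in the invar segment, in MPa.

σ ≈ 11.8 MPa (compressive)

If the supports were absent, the total length change would be Σ αᵢΔT Lᵢ = 1.6×10⁻⁶×31×380 + 10.5×10⁻⁶×31×825 = 0.2874 mm.
The walls prevent any net length change, so an axial force P (same in every segment) develops. Compatibility: P · Σ Lᵢ/(AᵢEᵢ) = δ_free.
Σ Lᵢ/(AᵢEᵢ) = 380/(925×146×10³) + 825/(1350×26×10³) = 2.632×10⁻⁵ mm/N.
Hence P = δ_free / Σ(L/AE) = 0.2874/2.632×10⁻⁵ = 10.92 kN (compressive).
σ_{invar} = P / A = 10920 / 925 = 11.81 MPa.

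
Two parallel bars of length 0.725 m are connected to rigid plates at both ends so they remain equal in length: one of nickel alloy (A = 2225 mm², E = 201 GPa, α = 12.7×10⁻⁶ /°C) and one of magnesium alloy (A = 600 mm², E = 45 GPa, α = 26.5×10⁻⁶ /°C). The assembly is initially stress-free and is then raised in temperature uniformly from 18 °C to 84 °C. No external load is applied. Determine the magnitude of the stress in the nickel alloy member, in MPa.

σ ≈ 10.4 MPa (tensile)

The magnesium alloy has the larger α, so on heating it would change length more than the nickel alloy if both were free. The rigid plates force a common final length, so the magnesium alloy is put into compression and the nickel alloy into tension, with equal and opposite forces P (no external load).
Equating the net (thermal + elastic) strains gives |α₁ − α₂|·ΔT = P·[1/(A₁E₁) + 1/(A₂E₂)].
|α₁ − α₂|·ΔT = 13.8×10⁻⁶ × 66 = 0.0009108.
1/(A₁E₁) + 1/(A₂E₂) = 1/(2225×201×10³) + 1/(600×45×10³) = 3.927×10⁻⁸ N⁻¹.
So P = 0.0009108 / 3.927×10⁻⁸ = 23.19 kN.
σ_{nickel alloy} = P/A₁ = 23190/2225 = 10.42 MPa, tensile.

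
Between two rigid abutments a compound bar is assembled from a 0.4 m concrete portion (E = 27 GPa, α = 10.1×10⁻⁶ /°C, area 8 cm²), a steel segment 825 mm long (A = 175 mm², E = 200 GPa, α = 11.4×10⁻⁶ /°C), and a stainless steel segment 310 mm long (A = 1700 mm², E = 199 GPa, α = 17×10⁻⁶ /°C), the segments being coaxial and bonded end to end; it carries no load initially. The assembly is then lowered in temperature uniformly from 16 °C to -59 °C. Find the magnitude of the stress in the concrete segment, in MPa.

With the walls removed the bar would change length by δ_free = Σ αᵢΔT Lᵢ = 10.1×10⁻⁶×75×400 + 11.4×10⁻⁶×75×825 + 17×10⁻⁶×75×310 = 1.404 mm.
The rigid supports impose zero overall length change; the single axial force P common to all segments must satisfy P Σ Lᵢ/(AᵢEᵢ) = δ_free.
Σ Lᵢ/(AᵢEᵢ) = 400/(800×27×10³) + 825/(175×200×10³) + 310/(1700×199×10³) = 4.301×10⁻⁵ mm/N.
P = 1.404 / 4.301×10⁻⁵ = 32640 N = 32.64 kN, tensile.
σ_{concrete} = P / A = 32640 / 800 = 40.8 MPa.

σ ≈ 40.8 MPa (tensile)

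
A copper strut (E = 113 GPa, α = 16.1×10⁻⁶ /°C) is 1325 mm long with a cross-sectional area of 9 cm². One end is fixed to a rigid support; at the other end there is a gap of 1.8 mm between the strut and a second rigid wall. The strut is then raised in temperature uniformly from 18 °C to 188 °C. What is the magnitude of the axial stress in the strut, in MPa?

If the wall were absent the strut would grow by αΔT L = 16.1×10⁻⁶ × 170 × 1325 = 3.627 mm.
This exceeds the 1.8 mm gap, so the wall pushes back. The portion of expansion that must be recovered elastically is δ_free − gap = 3.627 − 1.8 = 1.827 mm.
Compatibility: PL/(AE) = 1.827 mm, so σ = P/A = E × (1.827/1325) = 155.8 MPa.

σ ≈ 156 MPa (compressive)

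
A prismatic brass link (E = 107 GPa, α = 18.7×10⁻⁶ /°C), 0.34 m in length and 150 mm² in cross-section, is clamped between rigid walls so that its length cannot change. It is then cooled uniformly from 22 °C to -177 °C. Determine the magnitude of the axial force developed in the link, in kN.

The ends cannot move, so σ = EαΔT = 107×10³ × 18.7×10⁻⁶ × 199 = 398.2 MPa.
P = AEαΔT = 150 × 107×10³ × 18.7×10⁻⁶ × 199 = 59.73 kN (tensile).

P ≈ 59.7 kN (tensile)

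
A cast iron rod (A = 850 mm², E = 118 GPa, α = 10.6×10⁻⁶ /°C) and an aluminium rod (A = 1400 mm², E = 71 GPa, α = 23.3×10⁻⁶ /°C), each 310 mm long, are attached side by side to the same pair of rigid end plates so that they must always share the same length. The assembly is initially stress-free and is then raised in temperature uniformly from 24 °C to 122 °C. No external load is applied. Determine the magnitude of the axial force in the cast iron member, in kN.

Equilibrium of a rigid end plate with no external load gives equal and opposite internal forces ±P in the two members. Since α_{aluminium} > α_{cast iron}, heating drives the aluminium into compression and the cast iron into tension.
Setting the final lengths equal and cancelling L: (α₁ − α₂)ΔT = P/(A₁E₁) + P/(A₂E₂).
|α₁ − α₂|·ΔT = 12.7×10⁻⁶ × 98 = 0.001245.
1/(A₁E₁) + 1/(A₂E₂) = 1/(850×118×10³) + 1/(1400×71×10³) = 2.003×10⁻⁸ N⁻¹.
P = 0.001245 / 2.003×10⁻⁸ = 62140 N = 62.14 kN.

P ≈ 62.1 kN (tensile in the cast iron)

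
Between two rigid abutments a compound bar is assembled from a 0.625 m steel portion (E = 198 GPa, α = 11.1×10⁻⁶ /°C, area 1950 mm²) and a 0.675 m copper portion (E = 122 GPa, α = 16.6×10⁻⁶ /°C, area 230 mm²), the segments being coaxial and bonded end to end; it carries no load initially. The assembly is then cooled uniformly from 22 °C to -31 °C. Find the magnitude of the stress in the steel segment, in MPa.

σ ≈ 19.2 MPa (tensile)

If the supports were absent, the total length change would be Σ αᵢΔT Lᵢ = 11.1×10⁻⁶×53×625 + 16.6×10⁻⁶×53×675 = 0.9616 mm.
The walls prevent any net length change, so an axial force P (same in every segment) develops. Compatibility: P · Σ Lᵢ/(AᵢEᵢ) = δ_free.
The series flexibility is Σ Lᵢ/(AᵢEᵢ) = 625/(1950×198×10³) + 675/(230×122×10³) = 2.567×10⁻⁵ mm/N.
So P = 0.9616 / 2.567×10⁻⁵ = 37.45 kN, tensile.
σ_{steel} = P / A = 37450 / 1950 = 19.21 MPa.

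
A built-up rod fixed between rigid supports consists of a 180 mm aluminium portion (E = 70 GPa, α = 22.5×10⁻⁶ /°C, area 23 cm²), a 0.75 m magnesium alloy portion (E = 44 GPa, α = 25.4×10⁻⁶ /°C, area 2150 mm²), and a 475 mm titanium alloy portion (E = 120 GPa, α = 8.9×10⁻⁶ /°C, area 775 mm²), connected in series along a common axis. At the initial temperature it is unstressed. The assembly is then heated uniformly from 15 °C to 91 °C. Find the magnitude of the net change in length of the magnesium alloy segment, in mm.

|ΔL| ≈ 0.284 mm

With the walls removed the bar would change length by δ_free = Σ αᵢΔT Lᵢ = 22.5×10⁻⁶×76×180 + 25.4×10⁻⁶×76×750 + 8.9×10⁻⁶×76×475 = 2.077 mm.
Since the ends are fixed, an axial force P builds up, equal in every segment, with P · Σ Lᵢ/(AᵢEᵢ) = δ_free.
The series flexibility is Σ Lᵢ/(AᵢEᵢ) = 180/(2300×70×10³) + 750/(2150×44×10³) + 475/(775×120×10³) = 1.415×10⁻⁵ mm/N.
Hence P = δ_free / Σ(L/AE) = 2.077/1.415×10⁻⁵ = 146.7 kN (compressive).
For the magnesium alloy segment, free thermal change = 25.4×10⁻⁶×76×750 = 1.448 mm and elastic change from P = 146700×750/(2150×44×10³) = 1.163 mm; these oppose, so the net change is 0.284 mm (segment lengthens).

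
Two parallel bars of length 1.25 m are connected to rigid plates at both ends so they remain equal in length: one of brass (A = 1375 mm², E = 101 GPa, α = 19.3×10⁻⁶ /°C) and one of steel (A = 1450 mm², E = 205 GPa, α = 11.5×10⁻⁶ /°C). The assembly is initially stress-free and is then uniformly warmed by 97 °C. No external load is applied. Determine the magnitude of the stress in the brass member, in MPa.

σ ≈ 52.1 MPa (compressive)

Both members must finish at the same length. With the larger α, the brass tends to over-expand; the plates restrain it, putting the brass in compression and the steel in tension. With no external load the two internal forces are equal and opposite, magnitude P.
Equating the net (thermal + elastic) strains gives |α₁ − α₂|·ΔT = P·[1/(A₁E₁) + 1/(A₂E₂)].
|α₁ − α₂|·ΔT = 7.8×10⁻⁶ × 97 = 0.0007566.
1/(A₁E₁) + 1/(A₂E₂) = 1/(1375×101×10³) + 1/(1450×205×10³) = 1.056×10⁻⁸ N⁻¹.
So P = 0.0007566 / 1.056×10⁻⁸ = 71.61 kN.
σ_{brass} = P/A₁ = 71610/1375 = 52.08 MPa, compressive.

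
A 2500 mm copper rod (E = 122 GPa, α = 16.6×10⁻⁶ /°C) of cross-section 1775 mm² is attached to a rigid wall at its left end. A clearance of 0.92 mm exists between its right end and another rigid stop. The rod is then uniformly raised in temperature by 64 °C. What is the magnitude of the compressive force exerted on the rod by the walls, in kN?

P ≈ 150 kN

If the wall were absent the rod would grow by αΔT L = 16.6×10⁻⁶ × 64 × 2500 = 2.656 mm.
The gap closes (δ_free > 0.92 mm) and the wall then resists a further 2.656 − 0.92 = 1.736 mm of expansion.
That suppressed elongation corresponds to σ = E·Δ/L = 122×10³ × 1.736/2500 = 84.72 MPa.
Force on the wall = σA = 84.72 × 1775 mm² = 150.4 kN.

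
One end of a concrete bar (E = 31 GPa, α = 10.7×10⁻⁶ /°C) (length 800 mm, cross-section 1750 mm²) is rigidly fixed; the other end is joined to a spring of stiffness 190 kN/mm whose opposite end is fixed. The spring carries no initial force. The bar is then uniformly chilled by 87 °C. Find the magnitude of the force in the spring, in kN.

P ≈ 37.2 kN

If the spring were absent the bar would shorten by αΔT L = 10.7×10⁻⁶ × 87 × 800 = 0.7447 mm.
Let P be the tensile force in the spring. The bar extends elastically by PL/(AE) and the spring stretches by P/k; together these equal δ_free.
So P = δ_free / [L/(AE) + 1/k] = 0.7447 / [ 800/(1750×31×10³) + 1/(190×10³) ].
P = 0.7447 / 2.001×10⁻⁵ = 37220 N.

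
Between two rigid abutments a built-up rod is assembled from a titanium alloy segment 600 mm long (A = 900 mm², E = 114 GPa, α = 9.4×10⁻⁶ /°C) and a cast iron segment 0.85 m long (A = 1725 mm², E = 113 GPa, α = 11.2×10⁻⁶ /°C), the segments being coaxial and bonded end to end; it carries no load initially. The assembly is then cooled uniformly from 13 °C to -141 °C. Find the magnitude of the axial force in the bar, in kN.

Free thermal contraction of the whole bar: Σ αᵢΔT Lᵢ = 9.4×10⁻⁶×154×600 + 11.2×10⁻⁶×154×850 = 2.335 mm.
Since the ends are fixed, an axial force P builds up, equal in every segment, with P · Σ Lᵢ/(AᵢEᵢ) = δ_free.
Σ Lᵢ/(AᵢEᵢ) = 600/(900×114×10³) + 850/(1725×113×10³) = 1.021×10⁻⁵ mm/N.
So P = 2.335 / 1.021×10⁻⁵ = 228.7 kN, tensile.

P ≈ 229 kN (tensile)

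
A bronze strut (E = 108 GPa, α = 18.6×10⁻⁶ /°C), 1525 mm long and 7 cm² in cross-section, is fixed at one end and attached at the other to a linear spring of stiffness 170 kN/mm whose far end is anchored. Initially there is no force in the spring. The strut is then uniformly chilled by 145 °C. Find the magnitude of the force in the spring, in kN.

If the spring were absent the strut would shorten by αΔT L = 18.6×10⁻⁶ × 145 × 1525 = 4.113 mm.
Let P be the tensile force in the spring. The strut extends elastically by PL/(AE) and the spring stretches by P/k; together these equal δ_free.
So P = δ_free / [L/(AE) + 1/k] = 4.113 / [ 1525/(700×108×10³) + 1/(170×10³) ].
P = 4.113 / 2.605×10⁻⁵ = 157900 N.

P ≈ 158 kN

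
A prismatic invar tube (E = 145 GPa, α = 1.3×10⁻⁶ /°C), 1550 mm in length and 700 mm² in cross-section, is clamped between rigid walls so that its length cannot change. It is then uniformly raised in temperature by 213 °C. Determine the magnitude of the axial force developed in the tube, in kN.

P ≈ 28.1 kN (compressive)

With zero net strain, σ = E·αΔT = 145 GPa × 1.3×10⁻⁶ × 213 = 40.15 MPa.
P = AEαΔT = 700 × 145×10³ × 1.3×10⁻⁶ × 213 = 28.11 kN (compressive).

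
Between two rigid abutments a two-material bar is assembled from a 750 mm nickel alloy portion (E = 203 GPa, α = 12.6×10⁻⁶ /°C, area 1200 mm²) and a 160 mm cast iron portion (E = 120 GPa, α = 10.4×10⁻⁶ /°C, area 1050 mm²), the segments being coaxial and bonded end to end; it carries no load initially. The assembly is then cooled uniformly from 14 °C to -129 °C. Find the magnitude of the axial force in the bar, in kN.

P ≈ 365 kN (tensile)

With the walls removed the bar would change length by δ_free = Σ αᵢΔT Lᵢ = 12.6×10⁻⁶×143×750 + 10.4×10⁻⁶×143×160 = 1.589 mm.
The walls prevent any net length change, so an axial force P (same in every segment) develops. Compatibility: P · Σ Lᵢ/(AᵢEᵢ) = δ_free.
Σ Lᵢ/(AᵢEᵢ) = 750/(1200×203×10³) + 160/(1050×120×10³) = 4.349×10⁻⁶ mm/N.
P = 1.589 / 4.349×10⁻⁶ = 365500 N = 365.5 kN, tensile.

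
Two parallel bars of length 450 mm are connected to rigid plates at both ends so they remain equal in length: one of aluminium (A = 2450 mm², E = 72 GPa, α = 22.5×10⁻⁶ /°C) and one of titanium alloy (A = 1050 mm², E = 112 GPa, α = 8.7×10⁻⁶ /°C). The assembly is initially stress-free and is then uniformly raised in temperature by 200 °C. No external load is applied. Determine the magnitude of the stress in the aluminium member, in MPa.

σ ≈ 79.5 MPa (compressive)

Both members must finish at the same length. With the larger α, the aluminium tends to over-expand; the plates restrain it, putting the aluminium in compression and the titanium alloy in tension. With no external load the two internal forces are equal and opposite, magnitude P.
Compatibility of the two members (thermal + elastic change equal): (α₁ − α₂)ΔT = P·[1/(A₁E₁) + 1/(A₂E₂)].
|α₁ − α₂|·ΔT = 13.8×10⁻⁶ × 200 = 0.00276.
1/(A₁E₁) + 1/(A₂E₂) = 1/(2450×72×10³) + 1/(1050×112×10³) = 1.417×10⁻⁸ N⁻¹.
So P = 0.00276 / 1.417×10⁻⁸ = 194.7 kN.
σ_{aluminium} = P/A₁ = 194700/2450 = 79.49 MPa, compressive.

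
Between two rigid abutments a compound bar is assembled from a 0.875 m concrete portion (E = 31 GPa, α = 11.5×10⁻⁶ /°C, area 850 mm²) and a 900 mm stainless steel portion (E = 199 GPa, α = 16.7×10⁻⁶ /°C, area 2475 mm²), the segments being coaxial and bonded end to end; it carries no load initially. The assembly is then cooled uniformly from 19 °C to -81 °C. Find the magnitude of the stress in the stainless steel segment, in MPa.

σ ≈ 28.9 MPa (tensile)

With the walls removed the bar would change length by δ_free = Σ αᵢΔT Lᵢ = 11.5×10⁻⁶×100×875 + 16.7×10⁻⁶×100×900 = 2.509 mm.
Since the ends are fixed, an axial force P builds up, equal in every segment, with P · Σ Lᵢ/(AᵢEᵢ) = δ_free.
Σ Lᵢ/(AᵢEᵢ) = 875/(850×31×10³) + 900/(2475×199×10³) = 3.503×10⁻⁵ mm/N.
Hence P = δ_free / Σ(L/AE) = 2.509/3.503×10⁻⁵ = 71.62 kN (tensile).
σ_{stainless steel} = P / A = 71620 / 2475 = 28.94 MPa.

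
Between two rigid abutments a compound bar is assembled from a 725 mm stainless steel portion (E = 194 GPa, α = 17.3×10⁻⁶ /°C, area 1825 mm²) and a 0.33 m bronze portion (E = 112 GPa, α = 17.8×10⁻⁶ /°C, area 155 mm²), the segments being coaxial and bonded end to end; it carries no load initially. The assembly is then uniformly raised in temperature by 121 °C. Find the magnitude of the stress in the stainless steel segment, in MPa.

σ ≈ 58 MPa (compressive)

With the walls removed the bar would change length by δ_free = Σ αᵢΔT Lᵢ = 17.3×10⁻⁶×121×725 + 17.8×10⁻⁶×121×330 = 2.228 mm.
The walls prevent any net length change, so an axial force P (same in every segment) develops. Compatibility: P · Σ Lᵢ/(AᵢEᵢ) = δ_free.
The series flexibility is Σ Lᵢ/(AᵢEᵢ) = 725/(1825×194×10³) + 330/(155×112×10³) = 2.106×10⁻⁵ mm/N.
So P = 2.228 / 2.106×10⁻⁵ = 105.8 kN, compressive.
σ_{stainless steel} = P / A = 105800 / 1825 = 57.99 MPa.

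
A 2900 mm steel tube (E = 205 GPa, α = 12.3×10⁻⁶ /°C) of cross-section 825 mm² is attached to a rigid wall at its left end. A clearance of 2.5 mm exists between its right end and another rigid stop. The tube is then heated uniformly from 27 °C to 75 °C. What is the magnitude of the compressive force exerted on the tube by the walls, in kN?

P ≈ 0 kN

Free thermal elongation = αΔT L = 12.3×10⁻⁶ × 48 × 2900 = 1.712 mm.
Since δ_free = 1.71 mm is less than the 2.5 mm gap, the tube never touches the wall. No axial force develops.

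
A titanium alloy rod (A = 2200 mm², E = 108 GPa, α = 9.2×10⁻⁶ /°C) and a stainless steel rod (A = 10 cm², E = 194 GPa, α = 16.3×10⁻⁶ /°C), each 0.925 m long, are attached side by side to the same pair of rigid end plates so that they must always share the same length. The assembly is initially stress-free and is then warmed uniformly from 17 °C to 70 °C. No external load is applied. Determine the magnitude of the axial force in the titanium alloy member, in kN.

The stainless steel has the larger α, so on heating it would change length more than the titanium alloy if both were free. The rigid plates force a common final length, so the stainless steel is put into compression and the titanium alloy into tension, with equal and opposite forces P (no external load).
Setting the final lengths equal and cancelling L: (α₁ − α₂)ΔT = P/(A₁E₁) + P/(A₂E₂).
|α₁ − α₂|·ΔT = 7.1×10⁻⁶ × 53 = 0.0003763.
1/(A₁E₁) + 1/(A₂E₂) = 1/(2200×108×10³) + 1/(1000×194×10³) = 9.363×10⁻⁹ N⁻¹.
P = 0.0003763 / 9.363×10⁻⁹ = 40190 N = 40.19 kN.

P ≈ 40.2 kN (tensile in the titanium alloy)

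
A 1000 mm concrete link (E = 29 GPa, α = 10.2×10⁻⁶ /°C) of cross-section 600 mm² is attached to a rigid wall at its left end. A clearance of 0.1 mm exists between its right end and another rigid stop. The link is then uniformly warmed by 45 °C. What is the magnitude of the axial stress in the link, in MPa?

Free thermal elongation = αΔT L = 10.2×10⁻⁶ × 45 × 1000 = 0.459 mm.
After closing the 0.1 mm clearance, 0.459 − 0.1 = 0.359 mm of expansion remains to be suppressed by the wall.
So σ = E(δ_free − g)/L = 29×10³ × 0.359/1000 = 10.41 MPa.

σ ≈ 10.4 MPa (compressive)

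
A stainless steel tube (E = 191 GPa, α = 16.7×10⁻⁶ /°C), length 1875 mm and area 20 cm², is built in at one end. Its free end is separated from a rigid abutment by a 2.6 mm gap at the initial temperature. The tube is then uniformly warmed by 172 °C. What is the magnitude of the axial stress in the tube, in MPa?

σ ≈ 284 MPa (compressive)

If the wall were absent the tube would grow by αΔT L = 16.7×10⁻⁶ × 172 × 1875 = 5.386 mm.
The gap closes (δ_free > 2.6 mm) and the wall then resists a further 5.386 − 2.6 = 2.786 mm of expansion.
Compatibility: PL/(AE) = 2.786 mm, so σ = P/A = E × (2.786/1875) = 283.8 MPa.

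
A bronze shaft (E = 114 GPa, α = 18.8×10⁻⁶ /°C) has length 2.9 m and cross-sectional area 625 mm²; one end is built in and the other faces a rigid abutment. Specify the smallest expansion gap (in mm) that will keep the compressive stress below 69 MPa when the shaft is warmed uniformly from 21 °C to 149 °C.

Free expansion if unrestrained: δ_free = αΔT L = 18.8×10⁻⁶ × 128 × 2900 = 6.979 mm.
At the allowable stress the elastic shortening the wall may impose is σL/E = 69 × 2900 / (114×10³) = 1.755 mm.
So the gap has to take up the difference, g_min = δ_free − σL/E = 6.979 − 1.755 = 5.223 mm.

g ≈ 5.22 mm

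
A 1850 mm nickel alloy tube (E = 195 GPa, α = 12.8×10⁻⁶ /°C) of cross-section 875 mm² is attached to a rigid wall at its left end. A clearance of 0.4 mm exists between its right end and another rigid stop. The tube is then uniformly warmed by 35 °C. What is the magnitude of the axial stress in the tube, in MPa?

If the wall were absent the tube would grow by αΔT L = 12.8×10⁻⁶ × 35 × 1850 = 0.8288 mm.
After closing the 0.4 mm clearance, 0.8288 − 0.4 = 0.4288 mm of expansion remains to be suppressed by the wall.
Compatibility: PL/(AE) = 0.4288 mm, so σ = P/A = E × (0.4288/1850) = 45.2 MPa.

σ ≈ 45.2 MPa (compressive)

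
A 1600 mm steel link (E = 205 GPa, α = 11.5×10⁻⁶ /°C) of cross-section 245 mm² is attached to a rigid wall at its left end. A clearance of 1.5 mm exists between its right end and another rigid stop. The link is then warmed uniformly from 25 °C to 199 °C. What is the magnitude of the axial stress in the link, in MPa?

σ ≈ 218 MPa (compressive)

Free thermal elongation = αΔT L = 11.5×10⁻⁶ × 174 × 1600 = 3.202 mm.
After closing the 1.5 mm clearance, 3.202 − 1.5 = 1.702 mm of expansion remains to be suppressed by the wall.
That suppressed elongation corresponds to σ = E·Δ/L = 205×10³ × 1.702/1600 = 218 MPa.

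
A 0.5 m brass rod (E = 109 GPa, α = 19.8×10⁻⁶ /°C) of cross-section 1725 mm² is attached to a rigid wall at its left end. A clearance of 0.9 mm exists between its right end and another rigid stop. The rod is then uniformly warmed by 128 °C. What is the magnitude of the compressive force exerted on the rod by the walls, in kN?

P ≈ 138 kN

Unrestrained expansion: δ_free = αΔT L = 19.8×10⁻⁶ × 128 × 500 = 1.267 mm.
This exceeds the 0.9 mm gap, so the wall pushes back. The portion of expansion that must be recovered elastically is δ_free − gap = 1.267 − 0.9 = 0.3672 mm.
That suppressed elongation corresponds to σ = E·Δ/L = 109×10³ × 0.3672/500 = 80.05 MPa.
P = σA = 80.05 × 1725 = 138.1 kN.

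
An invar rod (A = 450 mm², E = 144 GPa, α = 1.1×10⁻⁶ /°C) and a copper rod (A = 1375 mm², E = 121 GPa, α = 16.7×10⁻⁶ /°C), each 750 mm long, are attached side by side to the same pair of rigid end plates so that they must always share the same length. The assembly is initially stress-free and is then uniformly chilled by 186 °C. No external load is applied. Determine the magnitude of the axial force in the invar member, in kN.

P ≈ 135 kN (compressive in the invar)

Equilibrium of a rigid end plate with no external load gives equal and opposite internal forces ±P in the two members. Since α_{copper} > α_{invar}, cooling drives the copper into tension and the invar into compression.
Equating the net (thermal + elastic) strains gives |α₁ − α₂|·ΔT = P·[1/(A₁E₁) + 1/(A₂E₂)].
|α₁ − α₂|·ΔT = 15.6×10⁻⁶ × 186 = 0.002902.
1/(A₁E₁) + 1/(A₂E₂) = 1/(450×144×10³) + 1/(1375×121×10³) = 2.144×10⁻⁸ N⁻¹.
P = 0.002902 / 2.144×10⁻⁸ = 135300 N = 135.3 kN.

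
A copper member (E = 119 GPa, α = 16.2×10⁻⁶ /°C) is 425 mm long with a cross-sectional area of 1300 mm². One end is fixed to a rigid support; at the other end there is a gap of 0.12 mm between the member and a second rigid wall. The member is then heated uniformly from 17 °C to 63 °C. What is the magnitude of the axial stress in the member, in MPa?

If the wall were absent the member would grow by αΔT L = 16.2×10⁻⁶ × 46 × 425 = 0.3167 mm.
This exceeds the 0.12 mm gap, so the wall pushes back. The portion of expansion that must be recovered elastically is δ_free − gap = 0.3167 − 0.12 = 0.1967 mm.
Compatibility: PL/(AE) = 0.1967 mm, so σ = P/A = E × (0.1967/425) = 55.08 MPa.

σ ≈ 55.1 MPa (compressive)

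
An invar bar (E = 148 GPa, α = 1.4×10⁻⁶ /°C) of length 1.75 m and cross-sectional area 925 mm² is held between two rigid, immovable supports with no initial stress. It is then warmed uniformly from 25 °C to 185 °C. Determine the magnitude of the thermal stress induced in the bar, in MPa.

σ ≈ 33.2 MPa (compressive)

The supports are rigid, so the total axial strain is zero. The restrained thermal strain is ε = αΔT = 1.4×10⁻⁶ × 160 = 224×10⁻⁶.
σ = EαΔT = 148×10³ × 1.4×10⁻⁶ × 160 = 33.15 MPa (compressive; the bar is trying to expand).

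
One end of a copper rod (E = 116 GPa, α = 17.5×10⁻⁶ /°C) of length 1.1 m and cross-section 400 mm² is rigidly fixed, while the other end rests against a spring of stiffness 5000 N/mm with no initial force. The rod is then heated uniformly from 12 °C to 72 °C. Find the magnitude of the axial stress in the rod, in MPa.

σ ≈ 12.9 MPa (compressive)

Free thermal expansion: δ_free = αΔT L = 17.5×10⁻⁶ × 60 × 1100 = 1.155 mm.
Let P be the compressive force at the spring. The rod shortens elastically by PL/(AE) and the spring compresses by P/k; together these equal δ_free.
P [ L/(AE) + 1/k ] = δ_free → P [ 1100/(400×116×10³) + 1/(5000) ] = 1.155.
P = 1.155 / 0.0002237 = 5163 N.
σ = P/A = 5163/400 = 12.91 MPa.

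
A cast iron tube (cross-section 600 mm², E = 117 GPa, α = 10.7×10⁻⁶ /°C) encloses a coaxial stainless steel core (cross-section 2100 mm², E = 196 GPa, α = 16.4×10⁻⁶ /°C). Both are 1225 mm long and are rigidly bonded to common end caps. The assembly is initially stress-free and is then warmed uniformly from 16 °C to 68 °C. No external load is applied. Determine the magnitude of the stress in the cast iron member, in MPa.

Equilibrium of a rigid end plate with no external load gives equal and opposite internal forces ±P in the two members. Since α_{stainless steel} > α_{cast iron}, heating drives the stainless steel into compression and the cast iron into tension.
Compatibility of the two members (thermal + elastic change equal): (α₁ − α₂)ΔT = P·[1/(A₁E₁) + 1/(A₂E₂)].
|α₁ − α₂|·ΔT = 5.7×10⁻⁶ × 52 = 0.0002964.
1/(A₁E₁) + 1/(A₂E₂) = 1/(600×117×10³) + 1/(2100×196×10³) = 1.667×10⁻⁸ N⁻¹.
P = 0.0002964 / 1.667×10⁻⁸ = 17780 N = 17.78 kN.
σ_{cast iron} = P/A₁ = 17780/600 = 29.63 MPa, tensile.

σ ≈ 29.6 MPa (tensile)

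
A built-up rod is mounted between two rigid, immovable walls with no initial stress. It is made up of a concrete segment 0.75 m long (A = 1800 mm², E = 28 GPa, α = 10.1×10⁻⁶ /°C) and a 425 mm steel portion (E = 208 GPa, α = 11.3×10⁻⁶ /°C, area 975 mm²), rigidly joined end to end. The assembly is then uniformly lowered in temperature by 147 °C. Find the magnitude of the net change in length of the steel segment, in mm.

|ΔL| ≈ 0.481 mm

If the supports were absent, the total length change would be Σ αᵢΔT Lᵢ = 10.1×10⁻⁶×147×750 + 11.3×10⁻⁶×147×425 = 1.819 mm.
Since the ends are fixed, an axial force P builds up, equal in every segment, with P · Σ Lᵢ/(AᵢEᵢ) = δ_free.
The series flexibility is Σ Lᵢ/(AᵢEᵢ) = 750/(1800×28×10³) + 425/(975×208×10³) = 1.698×10⁻⁵ mm/N.
Hence P = δ_free / Σ(L/AE) = 1.819/1.698×10⁻⁵ = 107.2 kN (tensile).
For the steel segment, free thermal change = 11.3×10⁻⁶×147×425 = 0.706 mm and elastic change from P = 107200×425/(975×208×10³) = 0.2246 mm; these oppose, so the net change is 0.481 mm (segment shortens).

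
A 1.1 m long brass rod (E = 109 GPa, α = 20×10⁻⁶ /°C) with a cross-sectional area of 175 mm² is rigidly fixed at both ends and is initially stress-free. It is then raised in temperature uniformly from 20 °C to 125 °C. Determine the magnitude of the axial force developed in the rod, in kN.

P ≈ 40.1 kN (compressive)

The ends cannot move, so σ = EαΔT = 109×10³ × 20×10⁻⁶ × 105 = 228.9 MPa.
P = AEαΔT = 175 × 109×10³ × 20×10⁻⁶ × 105 = 40.06 kN (compressive).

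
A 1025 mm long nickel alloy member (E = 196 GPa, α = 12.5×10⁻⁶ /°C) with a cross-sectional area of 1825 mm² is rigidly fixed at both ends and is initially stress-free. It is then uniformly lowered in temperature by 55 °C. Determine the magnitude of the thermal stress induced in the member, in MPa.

σ ≈ 135 MPa (tensile)

Because both ends are immovable the net strain is zero, and the suppressed thermal strain is αΔT = 12.5×10⁻⁶ × 55 = 687.5×10⁻⁶.
The stress required to suppress this strain is σ = Eε = 196×10³ × 687.5×10⁻⁶ = 134.7 MPa, tensile since the member is trying to contract.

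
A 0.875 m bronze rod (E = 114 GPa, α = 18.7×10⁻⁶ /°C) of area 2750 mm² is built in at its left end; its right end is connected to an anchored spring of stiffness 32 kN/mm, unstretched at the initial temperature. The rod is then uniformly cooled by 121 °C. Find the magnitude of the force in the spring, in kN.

The unrestrained thermal change is αΔT L = 18.7×10⁻⁶ × 121 × 875 = 1.98 mm.
Let P be the tensile force in the spring. The rod extends elastically by PL/(AE) and the spring stretches by P/k; together these equal δ_free.
P [ L/(AE) + 1/k ] = δ_free → P [ 875/(2750×114×10³) + 1/(32×10³) ] = 1.98.
P = 1.98 / 3.404×10⁻⁵ = 58160 N.

P ≈ 58.2 kN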